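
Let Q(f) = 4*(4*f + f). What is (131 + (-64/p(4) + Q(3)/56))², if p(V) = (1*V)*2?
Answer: 3017169/196 ≈ 15394.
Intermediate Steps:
p(V) = 2*V (p(V) = V*2 = 2*V)
Q(f) = 20*f (Q(f) = 4*(5*f) = 20*f)
(131 + (-64/p(4) + Q(3)/56))² = (131 + (-64/(2*4) + (20*3)/56))² = (131 + (-64/8 + 60*(1/56)))² = (131 + (-64*⅛ + 15/14))² = (131 + (-8 + 15/14))² = (131 - 97/14)² = (1737/14)² = 3017169/196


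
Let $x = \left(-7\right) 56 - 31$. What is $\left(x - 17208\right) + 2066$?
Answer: $-15565$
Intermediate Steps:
$x = -423$ ($x = -392 - 31 = -423$)
$\left(x - 17208\right) + 2066 = \left(-423 - 17208\right) + 2066 = -17631 + 2066 = -15565$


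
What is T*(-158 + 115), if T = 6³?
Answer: -9288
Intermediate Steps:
T = 216
T*(-158 + 115) = 216*(-158 + 115) = 216*(-43) = -9288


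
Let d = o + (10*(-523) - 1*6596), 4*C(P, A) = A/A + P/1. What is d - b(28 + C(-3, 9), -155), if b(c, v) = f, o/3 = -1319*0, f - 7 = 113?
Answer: -11946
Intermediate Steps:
f = 120 (f = 7 + 113 = 120)
o = 0 (o = 3*(-1319*0) = 3*0 = 0)
C(P, A) = ¼ + P/4 (C(P, A) = (A/A + P/1)/4 = (1 + P*1)/4 = (1 + P)/4 = ¼ + P/4)
b(c, v) = 120
d = -11826 (d = 0 + (10*(-523) - 1*6596) = 0 + (-5230 - 6596) = 0 - 11826 = -11826)
d - b(28 + C(-3, 9), -155) = -11826 - 1*120 = -11826 - 120 = -11946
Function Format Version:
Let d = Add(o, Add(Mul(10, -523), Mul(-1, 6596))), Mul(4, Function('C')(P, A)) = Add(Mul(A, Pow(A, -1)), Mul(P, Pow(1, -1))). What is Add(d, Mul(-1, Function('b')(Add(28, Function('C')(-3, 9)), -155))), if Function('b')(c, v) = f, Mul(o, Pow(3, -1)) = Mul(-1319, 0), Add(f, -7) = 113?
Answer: -11946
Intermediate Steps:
f = 120 (f = Add(7, 113) = 120)
o = 0 (o = Mul(3, Mul(-1319, 0)) = Mul(3, 0) = 0)
Function('C')(P, A) = Add(Rational(1, 4), Mul(Rational(1, 4), P)) (Function('C')(P, A) = Mul(Rational(1, 4), Add(Mul(A, Pow(A, -1)), Mul(P, Pow(1, -1)))) = Mul(Rational(1, 4), Add(1, Mul(P, 1))) = Mul(Rational(1, 4), Add(1, P)) = Add(Rational(1, 4), Mul(Rational(1, 4), P)))
Function('b')(c, v) = 120
d = -11826 (d = Add(0, Add(Mul(10, -523), Mul(-1, 6596))) = Add(0, Add(-5230, -6596)) = Add(0, -11826) = -11826)
Add(d, Mul(-1, Function('b')(Add(28, Function('C')(-3, 9)), -155))) = Add(-11826, Mul(-1, 120)) = Add(-11826, -120) = -11946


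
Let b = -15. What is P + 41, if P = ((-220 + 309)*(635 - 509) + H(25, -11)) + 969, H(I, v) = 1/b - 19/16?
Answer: 2933459/240 ≈ 12223.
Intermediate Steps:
H(I, v) = -301/240 (H(I, v) = 1/(-15) - 19/16 = 1*(-1/15) - 19*1/16 = -1/15 - 19/16 = -301/240)
P = 2923619/240 (P = ((-220 + 309)*(635 - 509) - 301/240) + 969 = (89*126 - 301/240) + 969 = (11214 - 301/240) + 969 = 2691059/240 + 969 = 2923619/240 ≈ 12182.)
P + 41 = 2923619/240 + 41 = 2933459/240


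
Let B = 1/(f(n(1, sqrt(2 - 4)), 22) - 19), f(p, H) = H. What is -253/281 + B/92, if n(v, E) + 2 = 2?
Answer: -69547/77556 ≈ -0.89673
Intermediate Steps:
n(v, E) = 0 (n(v, E) = -2 + 2 = 0)
B = 1/3 (B = 1/(22 - 19) = 1/3 ≈ 0.33333)
-253/281 + B/92 = -253/281 + (1/3)/92 = -253*1/281 + (1/3)*(1/92) = -253/281 + 1/276 = -69547/77556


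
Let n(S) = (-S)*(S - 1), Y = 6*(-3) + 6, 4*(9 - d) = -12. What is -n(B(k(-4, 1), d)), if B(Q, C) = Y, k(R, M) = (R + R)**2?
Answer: 156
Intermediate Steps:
d = 12 (d = 9 - 1/4*(-12) = 9 + 3 = 12)
Y = -12 (Y = -18 + 6 = -12)
k(R, M) = 4*R**2 (k(R, M) = (2*R)**2 = 4*R**2)
B(Q, C) = -12
n(S) = -S*(-1 + S) (n(S) = (-S)*(-1 + S) = -S*(-1 + S))
-n(B(k(-4, 1), d)) = -(-12)*(1 - 1*(-12)) = -(-12)*(1 + 12) = -(-12)*13 = -1*(-156) = 156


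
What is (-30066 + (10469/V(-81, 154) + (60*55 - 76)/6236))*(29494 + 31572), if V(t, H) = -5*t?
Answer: -1158231156323954/631395 ≈ -1.8344e+9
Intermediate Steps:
(-30066 + (10469/V(-81, 154) + (60*55 - 76)/6236))*(29494 + 31572) = (-30066 + (10469/((-5*(-81))) + (60*55 - 76)/6236))*(29494 + 31572) = (-30066 + (10469/405 + (3300 - 76)*(1/6236)))*61066 = (-30066 + (10469*(1/405) + 3224*(1/6236)))*61066 = (-30066 + (10469/405 + 806/1559))*61066 = (-30066 + 16647601/631395)*61066 = -18966874469/631395*61066 = -1158231156323954/631395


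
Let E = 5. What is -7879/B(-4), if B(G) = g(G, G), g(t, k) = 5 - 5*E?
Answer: 7879/20 ≈ 393.95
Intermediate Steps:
g(t, k) = -20 (g(t, k) = 5 - 5*5 = 5 - 25 = -20)
B(G) = -20
-7879/B(-4) = -7879/(-20) = -7879*(-1/20) = 7879/20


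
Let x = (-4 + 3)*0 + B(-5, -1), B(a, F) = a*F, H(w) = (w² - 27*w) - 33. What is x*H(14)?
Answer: -1075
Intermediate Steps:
H(w) = -33 + w² - 27*w
B(a, F) = F*a
x = 5 (x = (-4 + 3)*0 - 1*(-5) = -1*0 + 5 = 0 + 5 = 5)
x*H(14) = 5*(-33 + 14² - 27*14) = 5*(-33 + 196 - 378) = 5*(-215) = -1075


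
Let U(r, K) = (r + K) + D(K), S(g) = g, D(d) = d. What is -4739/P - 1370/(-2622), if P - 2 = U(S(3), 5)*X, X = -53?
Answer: 2227808/300219 ≈ 7.4206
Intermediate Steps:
U(r, K) = r + 2*K (U(r, K) = (r + K) + K = (K + r) + K = r + 2*K)
P = -687 (P = 2 + (3 + 2*5)*(-53) = 2 + (3 + 10)*(-53) = 2 + 13*(-53) = 2 - 689 = -687)
-4739/P - 1370/(-2622) = -4739/(-687) - 1370/(-2622) = -4739*(-1/687) - 1370*(-1/2622) = 4739/687 + 685/1311 = 2227808/300219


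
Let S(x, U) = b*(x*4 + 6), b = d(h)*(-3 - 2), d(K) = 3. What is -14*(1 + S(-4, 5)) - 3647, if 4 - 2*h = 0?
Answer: -5761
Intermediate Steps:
h = 2 (h = 2 - 1/2*0 = 2 + 0 = 2)
b = -15 (b = 3*(-3 - 2) = 3*(-5) = -15)
S(x, U) = -90 - 60*x (S(x, U) = -15*(x*4 + 6) = -15*(4*x + 6) = -15*(6 + 4*x) = -90 - 60*x)
-14*(1 + S(-4, 5)) - 3647 = -14*(1 + (-90 - 60*(-4))) - 3647 = -14*(1 + (-90 + 240)) - 3647 = -14*(1 + 150) - 3647 = -14*151 - 3647 = -2114 - 3647 = -5761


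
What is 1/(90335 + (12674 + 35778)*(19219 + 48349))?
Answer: 1/3273895071 ≈ 3.0545e-10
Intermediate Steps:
1/(90335 + (12674 + 35778)*(19219 + 48349)) = 1/(90335 + 48452*67568) = 1/(90335 + 3273804736) = 1/3273895071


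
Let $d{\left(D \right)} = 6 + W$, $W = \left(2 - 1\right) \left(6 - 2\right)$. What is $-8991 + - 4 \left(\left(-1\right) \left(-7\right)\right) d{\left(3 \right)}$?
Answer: $-9271$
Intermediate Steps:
$W = 4$ ($W = \left(2 + \left(-1 + 0\right)\right) 4 = \left(2 - 1\right) 4 = 1 \cdot 4 = 4$)
$d{\left(D \right)} = 10$ ($d{\left(D \right)} = 6 + 4 = 10$)
$-8991 + - 4 \left(\left(-1\right) \left(-7\right)\right) d{\left(3 \right)} = -8991 + - 4 \left(\left(-1\right) \left(-7\right)\right) 10 = -8991 + \left(-4\right) 7 \cdot 10 = -8991 - 280 = -9271$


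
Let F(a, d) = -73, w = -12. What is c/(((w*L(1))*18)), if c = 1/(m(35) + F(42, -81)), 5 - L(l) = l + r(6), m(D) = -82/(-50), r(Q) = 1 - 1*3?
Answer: 25/2312064 ≈ 1.0813e-5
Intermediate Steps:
r(Q) = -2 (r(Q) = 1 - 3 = -2)
m(D) = 41/25 (m(D) = -82*(-1/50) = 41/25)
L(l) = 7 - l (L(l) = 5 - (l - 2) = 5 - (-2 + l) = 5 + (2 - l) = 7 - l)
c = -25/1784 (c = 1/(41/25 - 73) = 1/(-1784/25) = -25/1784 ≈ -0.014013)
c/(((w*L(1))*18)) = -25*(-1/(216*(7 - 1*1)))/1784 = -25*(-1/(216*(7 - 1)))/1784 = -25/(1784*(-12*6*18)) = -25/(1784*((-72*18))) = -25/1784/(-1296) = -25/1784*(-1/1296) = 25/2312064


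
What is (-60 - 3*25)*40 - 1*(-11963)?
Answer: 6563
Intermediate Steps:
(-60 - 3*25)*40 - 1*(-11963) = (-60 - 75)*40 + 11963 = -135*40 + 11963 = -5400 + 11963 = 6563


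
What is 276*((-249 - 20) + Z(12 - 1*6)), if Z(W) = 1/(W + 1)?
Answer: -519432/7 ≈ -74205.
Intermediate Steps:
Z(W) = 1/(1 + W)
276*((-249 - 20) + Z(12 - 1*6)) = 276*((-249 - 20) + 1/(1 + (12 - 1*6))) = 276*(-269 + 1/(1 + (12 - 6))) = 276*(-269 + 1/(1 + 6)) = 276*(-269 + 1/7) = 276*(-1882/7) = -519432/7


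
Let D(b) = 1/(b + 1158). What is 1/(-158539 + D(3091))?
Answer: -4249/673632210 ≈ -6.3076e-6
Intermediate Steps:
D(b) = 1/(1158 + b)
1/(-158539 + D(3091)) = 1/(-158539 + 1/(1158 + 3091)) = 1/(-158539 + 1/4249) = 1/(-673632210/4249) = -4249/673632210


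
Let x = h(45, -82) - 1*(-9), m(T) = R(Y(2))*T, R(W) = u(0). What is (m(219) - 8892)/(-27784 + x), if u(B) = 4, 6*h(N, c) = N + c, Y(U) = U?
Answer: 48096/166687 ≈ 0.28854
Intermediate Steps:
h(N, c) = N/6 + c/6 (h(N, c) = (N + c)/6 = N/6 + c/6)
R(W) = 4
m(T) = 4*T
x = 17/6 (x = ((⅙)*45 + (⅙)*(-82)) - 1*(-9) = (15/2 - 41/3) + 9 = -37/6 + 9 = 17/6 ≈ 2.8333)
(m(219) - 8892)/(-27784 + x) = (4*219 - 8892)/(-27784 + 17/6) = (876 - 8892)/(-166687/6) = -8016*(-6/166687) = 48096/166687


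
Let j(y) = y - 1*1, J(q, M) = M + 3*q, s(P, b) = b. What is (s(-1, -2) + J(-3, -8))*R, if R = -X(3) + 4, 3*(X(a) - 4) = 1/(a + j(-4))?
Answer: -19/6 ≈ -3.1667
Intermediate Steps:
j(y) = -1 + y (j(y) = y - 1 = -1 + y)
X(a) = 4 + 1/(3*(-5 + a)) (X(a) = 4 + 1/(3*(a + (-1 - 4))) = 4 + 1/(3*(a - 5)) = 4 + 1/(3*(-5 + a)))
R = ⅙ (R = -(-59 + 12*3)/(3*(-5 + 3)) + 4 = -(-59 + 36)/(3*(-2)) + 4 = -(-1)*(-23)/(3*2) + 4 = -1*23/6 + 4 = -23/6 + 4 = ⅙ ≈ 0.16667)
(s(-1, -2) + J(-3, -8))*R = (-2 + (-8 + 3*(-3)))*(⅙) = (-2 + (-8 - 9))*(⅙) = (-2 - 17)*(⅙) = -19*⅙ = -19/6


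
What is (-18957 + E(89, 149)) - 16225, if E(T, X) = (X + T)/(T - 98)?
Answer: -316876/9 ≈ -35208.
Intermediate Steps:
E(T, X) = (T + X)/(-98 + T)
(-18957 + E(89, 149)) - 16225 = (-18957 + (89 + 149)/(-98 + 89)) - 16225 = (-18957 + 238/(-9)) - 16225 = (-18957 - ⅑*238) - 16225 = (-18957 - 238/9) - 16225 = -170851/9 - 16225 = -316876/9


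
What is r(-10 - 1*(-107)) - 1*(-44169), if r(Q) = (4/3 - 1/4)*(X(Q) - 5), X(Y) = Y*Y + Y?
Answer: 217847/4 ≈ 54462.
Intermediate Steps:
X(Y) = Y + Y² (X(Y) = Y² + Y = Y + Y²)
r(Q) = -65/12 + 13*Q*(1 + Q)/12 (r(Q) = (4/3 - 1/4)*(Q*(1 + Q) - 5) = (4*(⅓) - 1*¼)*(-5 + Q*(1 + Q)) = (4/3 - ¼)*(-5 + Q*(1 + Q)) = 13*(-5 + Q*(1 + Q))/12 = -65/12 + 13*Q*(1 + Q)/12)
r(-10 - 1*(-107)) - 1*(-44169) = (-65/12 + 13*(-10 - 1*(-107))*(1 + (-10 - 1*(-107)))/12) - 1*(-44169) = (-65/12 + 13*(-10 + 107)*(1 + (-10 + 107))/12) + 44169 = (-65/12 + (13/12)*97*(1 + 97)) + 44169 = (-65/12 + (13/12)*97*98) + 44169 = (-65/12 + 61789/6) + 44169 = 41171/4 + 44169 = 217847/4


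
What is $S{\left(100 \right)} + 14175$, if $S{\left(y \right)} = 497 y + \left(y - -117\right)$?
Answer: $64092$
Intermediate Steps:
$S{\left(y \right)} = 117 + 498 y$ ($S{\left(y \right)} = 497 y + \left(y + 117\right) = 497 y + \left(117 + y\right) = 117 + 498 y$)
$S{\left(100 \right)} + 14175 = \left(117 + 498 \cdot 100\right) + 14175 = \left(117 + 49800\right) + 14175 = 49917 + 14175 = 64092$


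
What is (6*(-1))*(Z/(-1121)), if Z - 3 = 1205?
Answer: 7248/1121 ≈ 6.4657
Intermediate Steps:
Z = 1208 (Z = 3 + 1205 = 1208)
(6*(-1))*(Z/(-1121)) = (6*(-1))*(1208/(-1121)) = -7248*(-1)/1121 = -6*(-1208/1121) = 7248/1121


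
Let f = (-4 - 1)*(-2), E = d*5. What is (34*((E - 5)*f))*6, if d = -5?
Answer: -61200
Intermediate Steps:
E = -25 (E = -5*5 = -25)
f = 10 (f = -5*(-2) = 10)
(34*((E - 5)*f))*6 = (34*((-25 - 5)*10))*6 = (34*(-30*10))*6 = (34*(-300))*6 = -10200*6 = -61200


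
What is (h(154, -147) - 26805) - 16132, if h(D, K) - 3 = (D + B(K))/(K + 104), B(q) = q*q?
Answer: -1867925/43 ≈ -43440.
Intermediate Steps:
B(q) = q²
h(D, K) = 3 + (D + K²)/(104 + K) (h(D, K) = 3 + (D + K²)/(K + 104) = 3 + (D + K²)/(104 + K))
(h(154, -147) - 26805) - 16132 = ((312 + 154 + (-147)² + 3*(-147))/(104 - 147) - 26805) - 16132 = ((312 + 154 + 21609 - 441)/(-43) - 26805) - 16132 = (-1/43*21634 - 26805) - 16132 = (-21634/43 - 26805) - 16132 = -1174249/43 - 16132 = -1867925/43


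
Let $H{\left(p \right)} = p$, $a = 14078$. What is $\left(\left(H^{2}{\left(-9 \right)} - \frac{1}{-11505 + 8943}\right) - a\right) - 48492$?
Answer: $- \frac{160096817}{2562} \approx -62489.0$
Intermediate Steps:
$\left(\left(H^{2}{\left(-9 \right)} - \frac{1}{-11505 + 8943}\right) - a\right) - 48492 = \left(\left(\left(-9\right)^{2} - \frac{1}{-11505 + 8943}\right) - 14078\right) - 48492 = \left(\left(81 - \frac{1}{-2562}\right) - 14078\right) - 48492 = \left(\left(81 - - \frac{1}{2562}\right) - 14078\right) - 48492 = \left(\left(81 + \frac{1}{2562}\right) - 14078\right) - 48492 = \left(\frac{207523}{2562} - 14078\right) - 48492 = - \frac{35860313}{2562} - 48492 = - \frac{160096817}{2562}$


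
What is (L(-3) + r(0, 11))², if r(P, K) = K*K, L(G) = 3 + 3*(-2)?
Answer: 13924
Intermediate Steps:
L(G) = -3 (L(G) = 3 - 6 = -3)
r(P, K) = K²
(L(-3) + r(0, 11))² = (-3 + 11²)² = (-3 + 121)² = 118² = 13924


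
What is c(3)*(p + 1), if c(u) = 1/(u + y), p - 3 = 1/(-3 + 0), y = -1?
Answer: 11/6 ≈ 1.8333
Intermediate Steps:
p = 8/3 (p = 3 + 1/(-3 + 0) = 3 + 1/(-3) = 3 - ⅓ = 8/3 ≈ 2.6667)
c(u) = 1/(-1 + u) (c(u) = 1/(u - 1) = 1/(-1 + u))
c(3)*(p + 1) = (8/3 + 1)/(-1 + 3) = (11/3)/2 = (½)*(11/3) = 11/6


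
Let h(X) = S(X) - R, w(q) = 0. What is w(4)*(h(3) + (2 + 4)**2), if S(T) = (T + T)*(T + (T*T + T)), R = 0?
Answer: 0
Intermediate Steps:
S(T) = 2*T*(T**2 + 2*T) (S(T) = (2*T)*(T + (T**2 + T)) = (2*T)*(T + (T + T**2)) = (2*T)*(T**2 + 2*T) = 2*T*(T**2 + 2*T))
h(X) = 2*X**2*(2 + X) (h(X) = 2*X**2*(2 + X) - 1*0 = 2*X**2*(2 + X) + 0 = 2*X**2*(2 + X))
w(4)*(h(3) + (2 + 4)**2) = 0*(2*3**2*(2 + 3) + (2 + 4)**2) = 0*(2*9*5 + 6**2) = 0*(90 + 36) = 0*126 = 0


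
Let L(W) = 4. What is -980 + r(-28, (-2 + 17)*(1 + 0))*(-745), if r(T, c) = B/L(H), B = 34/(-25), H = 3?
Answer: -7267/10 ≈ -726.70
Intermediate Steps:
B = -34/25 (B = 34*(-1/25) = -34/25 ≈ -1.3600)
r(T, c) = -17/50 (r(T, c) = -34/25/4 = -34/25*¼ = -17/50)
-980 + r(-28, (-2 + 17)*(1 + 0))*(-745) = -980 - 17/50*(-745) = -980 + 2533/10 = -7267/10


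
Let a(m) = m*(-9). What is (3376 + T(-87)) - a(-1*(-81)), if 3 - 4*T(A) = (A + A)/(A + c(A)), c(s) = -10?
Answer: 1592857/388 ≈ 4105.3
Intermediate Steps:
a(m) = -9*m
T(A) = ¾ - A/(2*(-10 + A)) (T(A) = ¾ - (A + A)/(4*(A - 10)) = ¾ - 2*A/(4*(-10 + A)) = ¾ - A/(2*(-10 + A)))
(3376 + T(-87)) - a(-1*(-81)) = (3376 + (-30 - 87)/(4*(-10 - 87))) - (-9)*(-1*(-81)) = (3376 + (¼)*(-117)/(-97)) - (-9)*81 = (3376 + (¼)*(-1/97)*(-117)) - 1*(-729) = (3376 + 117/388) + 729 = 1310005/388 + 729 = 1592857/388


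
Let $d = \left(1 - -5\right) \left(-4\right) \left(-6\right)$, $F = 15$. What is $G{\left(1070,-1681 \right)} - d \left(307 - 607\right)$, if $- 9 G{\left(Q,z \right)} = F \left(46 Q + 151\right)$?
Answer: $-39085$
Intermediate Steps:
$G{\left(Q,z \right)} = - \frac{755}{3} - \frac{230 Q}{3}$ ($G{\left(Q,z \right)} = - \frac{15 \left(46 Q + 151\right)}{9} = - \frac{15 \left(151 + 46 Q\right)}{9} = - \frac{2265 + 690 Q}{9} = - \frac{755}{3} - \frac{230 Q}{3}$)
$d = 144$ ($d = \left(1 + 5\right) \left(-4\right) \left(-6\right) = 6 \left(-4\right) \left(-6\right) = \left(-24\right) \left(-6\right) = 144$)
$G{\left(1070,-1681 \right)} - d \left(307 - 607\right) = \left(- \frac{755}{3} - \frac{246100}{3}\right) - 144 \left(307 - 607\right) = \left(- \frac{755}{3} - \frac{246100}{3}\right) - 144 \left(-300\right) = -82285 - -43200 = -82285 + 43200 = -39085$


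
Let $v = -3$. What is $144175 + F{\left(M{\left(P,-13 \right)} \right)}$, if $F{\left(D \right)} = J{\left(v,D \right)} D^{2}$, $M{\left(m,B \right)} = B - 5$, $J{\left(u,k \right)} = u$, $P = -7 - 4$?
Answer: $143203$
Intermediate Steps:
$P = -11$
$M{\left(m,B \right)} = -5 + B$
$F{\left(D \right)} = - 3 D^{2}$
$144175 + F{\left(M{\left(P,-13 \right)} \right)} = 144175 - 3 \left(-5 - 13\right)^{2} = 144175 - 3 \left(-18\right)^{2} = 144175 - 972 = 143203$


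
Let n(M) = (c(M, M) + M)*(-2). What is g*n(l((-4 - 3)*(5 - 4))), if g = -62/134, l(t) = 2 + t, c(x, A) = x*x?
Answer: 1240/67 ≈ 18.507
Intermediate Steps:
c(x, A) = x**2
g = -31/67 (g = -62*1/134 = -31/67 ≈ -0.46269)
n(M) = -2*M - 2*M**2 (n(M) = (M**2 + M)*(-2) = (M + M**2)*(-2) = -2*M - 2*M**2)
g*n(l((-4 - 3)*(5 - 4))) = -62*(2 + (-4 - 3)*(5 - 4))*(-1 - (2 + (-4 - 3)*(5 - 4)))/67 = -62*(2 - 7*1)*(-1 - (2 - 7*1))/67 = -62*(2 - 7)*(-1 - (2 - 7))/67 = -62*(-5)*(-1 - 1*(-5))/67 = -62*(-5)*(-1 + 5)/67 = -62*(-5)*4/67 = -31/67*(-40) = 1240/67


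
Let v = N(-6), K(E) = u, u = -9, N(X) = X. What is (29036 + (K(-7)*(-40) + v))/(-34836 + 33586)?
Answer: -2939/125 ≈ -23.512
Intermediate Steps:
K(E) = -9
v = -6
(29036 + (K(-7)*(-40) + v))/(-34836 + 33586) = (29036 + (-9*(-40) - 6))/(-34836 + 33586) = (29036 + (360 - 6))/(-1250) = (29036 + 354)*(-1/1250) = 29390*(-1/1250) = -2939/125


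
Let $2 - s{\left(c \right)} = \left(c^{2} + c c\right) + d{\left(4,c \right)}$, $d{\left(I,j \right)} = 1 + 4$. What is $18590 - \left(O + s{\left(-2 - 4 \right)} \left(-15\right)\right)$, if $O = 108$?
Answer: $17357$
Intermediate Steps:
$d{\left(I,j \right)} = 5$
$s{\left(c \right)} = -3 - 2 c^{2}$ ($s{\left(c \right)} = 2 - \left(\left(c^{2} + c c\right) + 5\right) = 2 - \left(\left(c^{2} + c^{2}\right) + 5\right) = 2 - \left(2 c^{2} + 5\right) = 2 - \left(5 + 2 c^{2}\right) = -3 - 2 c^{2}$)
$18590 - \left(O + s{\left(-2 - 4 \right)} \left(-15\right)\right) = 18590 - \left(108 + \left(-3 - 2 \left(-2 - 4\right)^{2}\right) \left(-15\right)\right) = 18590 - \left(108 + \left(-3 - 2 \left(-6\right)^{2}\right) \left(-15\right)\right) = 18590 - \left(108 + \left(-3 - 72\right) \left(-15\right)\right) = 18590 - \left(108 - -1125\right) = 18590 - \left(108 + 1125\right) = 18590 - 1233 = 17357$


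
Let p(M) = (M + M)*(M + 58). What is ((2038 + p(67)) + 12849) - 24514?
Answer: 7123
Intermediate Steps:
p(M) = 2*M*(58 + M) (p(M) = (2*M)*(58 + M) = 2*M*(58 + M))
((2038 + p(67)) + 12849) - 24514 = ((2038 + 2*67*(58 + 67)) + 12849) - 24514 = ((2038 + 2*67*125) + 12849) - 24514 = ((2038 + 16750) + 12849) - 24514 = (18788 + 12849) - 24514 = 31637 - 24514 = 7123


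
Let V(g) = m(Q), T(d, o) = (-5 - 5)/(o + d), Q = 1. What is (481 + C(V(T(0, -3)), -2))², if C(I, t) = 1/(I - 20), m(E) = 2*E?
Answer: 74943649/324 ≈ 2.3131e+5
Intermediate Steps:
T(d, o) = -10/(d + o)
V(g) = 2 (V(g) = 2*1 = 2)
C(I, t) = 1/(-20 + I)
(481 + C(V(T(0, -3)), -2))² = (481 + 1/(-20 + 2))² = (481 + 1/(-18))² = (481 - 1/18)² = (8657/18)² = 74943649/324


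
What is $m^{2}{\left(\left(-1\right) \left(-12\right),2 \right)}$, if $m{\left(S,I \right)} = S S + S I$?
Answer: $28224$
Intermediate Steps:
$m{\left(S,I \right)} = S^{2} + I S$
$m^{2}{\left(\left(-1\right) \left(-12\right),2 \right)} = \left(\left(-1\right) \left(-12\right) \left(2 - -12\right)\right)^{2} = \left(12 \left(2 + 12\right)\right)^{2} = \left(12 \cdot 14\right)^{2} = 168^{2} = 28224$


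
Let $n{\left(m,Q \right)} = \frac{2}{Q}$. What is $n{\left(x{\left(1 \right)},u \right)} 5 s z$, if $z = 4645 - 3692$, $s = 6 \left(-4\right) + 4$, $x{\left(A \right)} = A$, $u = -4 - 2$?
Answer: $\frac{95300}{3} \approx 31767.0$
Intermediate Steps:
$u = -6$ ($u = -4 - 2 = -6$)
$s = -20$ ($s = -24 + 4 = -20$)
$z = 953$ ($z = 4645 - 3692 = 953$)
$n{\left(x{\left(1 \right)},u \right)} 5 s z = \frac{2}{-6} \cdot 5 \left(-20\right) 953 = 2 \left(- \frac{1}{6}\right) 5 \left(-20\right) 953 = \left(- \frac{1}{3}\right) 5 \left(-20\right) 953 = \left(- \frac{5}{3}\right) \left(-20\right) 953 = \frac{100}{3} \cdot 953 = \frac{95300}{3}$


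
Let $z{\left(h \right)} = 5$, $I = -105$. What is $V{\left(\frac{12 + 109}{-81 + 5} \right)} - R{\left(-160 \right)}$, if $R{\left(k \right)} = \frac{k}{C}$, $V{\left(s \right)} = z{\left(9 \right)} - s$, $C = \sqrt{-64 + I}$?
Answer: $\frac{501}{76} - \frac{160 i}{13} \approx 6.5921 - 12.308 i$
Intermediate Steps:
$C = 13 i$ ($C = \sqrt{-64 - 105} = \sqrt{-169} = 13 i \approx 13.0 i$)
$V{\left(s \right)} = 5 - s$
$R{\left(k \right)} = - \frac{i k}{13}$ ($R{\left(k \right)} = \frac{k}{13 i} = k \left(- \frac{i}{13}\right) = - \frac{i k}{13}$)
$V{\left(\frac{12 + 109}{-81 + 5} \right)} - R{\left(-160 \right)} = \left(5 - \frac{12 + 109}{-81 + 5}\right) - \left(- \frac{1}{13}\right) i \left(-160\right) = \left(5 - \frac{121}{-76}\right) - \frac{160 i}{13} = \left(5 - 121 \left(- \frac{1}{76}\right)\right) - \frac{160 i}{13} = \left(5 - - \frac{121}{76}\right) - \frac{160 i}{13} = \left(5 + \frac{121}{76}\right) - \frac{160 i}{13} = \frac{501}{76} - \frac{160 i}{13}$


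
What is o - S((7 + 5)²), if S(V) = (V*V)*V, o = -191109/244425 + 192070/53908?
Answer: -6557445125264637/2196077150 ≈ -2.9860e+6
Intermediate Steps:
o = 6107400963/2196077150 (o = -191109*1/244425 + 192070*(1/53908) = -63703/81475 + 96035/26954 = 6107400963/2196077150 ≈ 2.7811)
S(V) = V³ (S(V) = V²*V = V³)
o - S((7 + 5)²) = 6107400963/2196077150 - ((7 + 5)²)³ = 6107400963/2196077150 - (12²)³ = 6107400963/2196077150 - 1*144³ = 6107400963/2196077150 - 1*2985984 = 6107400963/2196077150 - 2985984 = -6557445125264637/2196077150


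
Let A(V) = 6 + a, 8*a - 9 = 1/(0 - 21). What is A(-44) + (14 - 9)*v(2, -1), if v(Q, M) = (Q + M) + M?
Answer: 299/42 ≈ 7.1190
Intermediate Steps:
v(Q, M) = Q + 2*M (v(Q, M) = (M + Q) + M = Q + 2*M)
a = 47/42 (a = 9/8 + 1/(8*(0 - 21)) = 9/8 + (1/8)/(-21) = 9/8 + (1/8)*(-1/21) = 9/8 - 1/168 = 47/42 ≈ 1.1190)
A(V) = 299/42 (A(V) = 6 + 47/42 = 299/42)
A(-44) + (14 - 9)*v(2, -1) = 299/42 + (14 - 9)*(2 + 2*(-1)) = 299/42 + 5*(2 - 2) = 299/42 + 5*0 = 299/42 + 0 = 299/42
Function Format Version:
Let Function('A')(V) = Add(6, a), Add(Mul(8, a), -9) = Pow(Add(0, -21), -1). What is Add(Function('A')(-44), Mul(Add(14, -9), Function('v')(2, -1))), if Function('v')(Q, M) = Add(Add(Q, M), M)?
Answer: Rational(299, 42) ≈ 7.1190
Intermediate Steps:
Function('v')(Q, M) = Add(Q, Mul(2, M)) (Function('v')(Q, M) = Add(Add(M, Q), M) = Add(Q, Mul(2, M)))
a = Rational(47, 42) (a = Add(Rational(9, 8), Mul(Rational(1, 8), Pow(Add(0, -21), -1))) = Add(Rational(9, 8), Mul(Rational(1, 8), Pow(-21, -1))) = Add(Rational(9, 8), Mul(Rational(1, 8), Rational(-1, 21))) = Add(Rational(9, 8), Rational(-1, 168)) = Rational(47, 42) ≈ 1.1190)
Function('A')(V) = Rational(299, 42) (Function('A')(V) = Add(6, Rational(47, 42)) = Rational(299, 42))
Add(Function('A')(-44), Mul(Add(14, -9), Function('v')(2, -1))) = Add(Rational(299, 42), Mul(Add(14, -9), Add(2, Mul(2, -1)))) = Add(Rational(299, 42), Mul(5, Add(2, -2))) = Add(Rational(299, 42), Mul(5, 0)) = Add(Rational(299, 42), 0) = Rational(299, 42)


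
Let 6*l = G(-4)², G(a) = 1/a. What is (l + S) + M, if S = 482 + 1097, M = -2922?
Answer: -128927/96 ≈ -1343.0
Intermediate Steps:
G(a) = 1/a
l = 1/96 (l = (1/(-4))²/6 = (-¼)²/6 = (⅙)*(1/16) = 1/96 ≈ 0.010417)
S = 1579
(l + S) + M = (1/96 + 1579) - 2922 = 151585/96 - 2922 = -128927/96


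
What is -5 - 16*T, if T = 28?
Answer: -453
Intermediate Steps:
-5 - 16*T = -5 - 16*28 = -5 - 448 = -453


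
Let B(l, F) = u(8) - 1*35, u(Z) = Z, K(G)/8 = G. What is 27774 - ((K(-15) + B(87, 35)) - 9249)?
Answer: 37170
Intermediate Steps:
K(G) = 8*G
B(l, F) = -27 (B(l, F) = 8 - 1*35 = 8 - 35 = -27)
27774 - ((K(-15) + B(87, 35)) - 9249) = 27774 - ((8*(-15) - 27) - 9249) = 27774 - ((-120 - 27) - 9249) = 27774 - (-147 - 9249) = 27774 - 1*(-9396) = 27774 + 9396 = 37170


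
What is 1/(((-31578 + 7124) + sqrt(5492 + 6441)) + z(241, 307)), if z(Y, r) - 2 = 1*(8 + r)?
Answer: -24137/582582836 - sqrt(11933)/582582836 ≈ -4.1619e-5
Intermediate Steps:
z(Y, r) = 10 + r (z(Y, r) = 2 + 1*(8 + r) = 2 + (8 + r) = 10 + r)
1/(((-31578 + 7124) + sqrt(5492 + 6441)) + z(241, 307)) = 1/(((-31578 + 7124) + sqrt(5492 + 6441)) + (10 + 307)) = 1/((-24454 + sqrt(11933)) + 317) = 1/(-24137 + sqrt(11933))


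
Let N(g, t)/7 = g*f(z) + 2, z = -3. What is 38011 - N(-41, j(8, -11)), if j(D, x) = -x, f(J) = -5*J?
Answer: 42302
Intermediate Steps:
N(g, t) = 14 + 105*g (N(g, t) = 7*(g*(-5*(-3)) + 2) = 7*(g*15 + 2) = 7*(15*g + 2) = 7*(2 + 15*g) = 14 + 105*g)
38011 - N(-41, j(8, -11)) = 38011 - (14 + 105*(-41)) = 38011 - (14 - 4305) = 38011 - 1*(-4291) = 38011 + 4291 = 42302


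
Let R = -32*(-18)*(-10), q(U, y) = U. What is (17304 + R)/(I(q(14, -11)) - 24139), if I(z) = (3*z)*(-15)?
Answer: -11544/24769 ≈ -0.46607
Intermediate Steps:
R = -5760 (R = 576*(-10) = -5760)
I(z) = -45*z
(17304 + R)/(I(q(14, -11)) - 24139) = (17304 - 5760)/(-45*14 - 24139) = 11544/(-630 - 24139) = 11544/(-24769) = 11544*(-1/24769) = -11544/24769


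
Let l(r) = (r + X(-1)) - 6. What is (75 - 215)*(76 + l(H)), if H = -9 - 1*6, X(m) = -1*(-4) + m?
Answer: -8120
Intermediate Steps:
X(m) = 4 + m
H = -15 (H = -9 - 6 = -15)
l(r) = -3 + r (l(r) = (r + (4 - 1)) - 6 = (r + 3) - 6 = (3 + r) - 6 = -3 + r)
(75 - 215)*(76 + l(H)) = (75 - 215)*(76 + (-3 - 15)) = -140*(76 - 18) = -140*58 = -8120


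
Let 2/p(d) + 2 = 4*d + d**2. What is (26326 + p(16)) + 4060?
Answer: 4831375/159 ≈ 30386.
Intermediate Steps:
p(d) = 2/(-2 + d**2 + 4*d) (p(d) = 2/(-2 + (4*d + d**2)) = 2/(-2 + (d**2 + 4*d)) = 2/(-2 + d**2 + 4*d))
(26326 + p(16)) + 4060 = (26326 + 2/(-2 + 16**2 + 4*16)) + 4060 = (26326 + 2/(-2 + 256 + 64)) + 4060 = (26326 + 2/318) + 4060 = (26326 + 2*(1/318)) + 4060 = (26326 + 1/159) + 4060 = 4185835/159 + 4060 = 4831375/159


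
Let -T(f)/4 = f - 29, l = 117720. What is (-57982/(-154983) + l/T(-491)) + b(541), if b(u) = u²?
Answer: 2359209260029/8059116 ≈ 2.9274e+5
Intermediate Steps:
T(f) = 116 - 4*f (T(f) = -4*(f - 29) = -4*(-29 + f) = 116 - 4*f)
(-57982/(-154983) + l/T(-491)) + b(541) = (-57982/(-154983) + 117720/(116 - 4*(-491))) + 541² = (-57982*(-1/154983) + 117720/(116 + 1964)) + 292681 = (57982/154983 + 117720/2080) + 292681 = (57982/154983 + 117720*(1/2080)) + 292681 = (57982/154983 + 2943/52) + 292681 = 459130033/8059116 + 292681 = 2359209260029/8059116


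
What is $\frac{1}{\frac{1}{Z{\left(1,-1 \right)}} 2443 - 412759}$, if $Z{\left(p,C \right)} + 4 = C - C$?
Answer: $- \frac{4}{1653479} \approx -2.4191 \cdot 10^{-6}$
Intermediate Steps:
$Z{\left(p,C \right)} = -4$ ($Z{\left(p,C \right)} = -4 + \left(C - C\right) = -4 + 0 = -4$)
$\frac{1}{\frac{1}{Z{\left(1,-1 \right)}} 2443 - 412759} = \frac{1}{\frac{1}{-4} \cdot 2443 - 412759} = \frac{1}{\left(- \frac{1}{4}\right) 2443 - 412759} = \frac{1}{- \frac{2443}{4} - 412759} = \frac{1}{- \frac{1653479}{4}} = - \frac{4}{1653479}$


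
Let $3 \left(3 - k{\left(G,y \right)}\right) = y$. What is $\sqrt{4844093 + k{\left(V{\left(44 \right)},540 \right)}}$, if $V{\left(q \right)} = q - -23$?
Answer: $2 \sqrt{1210979} \approx 2200.9$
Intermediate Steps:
$V{\left(q \right)} = 23 + q$ ($V{\left(q \right)} = q + 23 = 23 + q$)
$k{\left(G,y \right)} = 3 - \frac{y}{3}$
$\sqrt{4844093 + k{\left(V{\left(44 \right)},540 \right)}} = \sqrt{4844093 + \left(3 - 180\right)} = \sqrt{4844093 - 177} = \sqrt{4843916} = 2 \sqrt{1210979}$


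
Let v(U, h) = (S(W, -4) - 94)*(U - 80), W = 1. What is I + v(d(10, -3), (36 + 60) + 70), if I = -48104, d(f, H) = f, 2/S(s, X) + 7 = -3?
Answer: -41510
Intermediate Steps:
S(s, X) = -1/5 (S(s, X) = 2/(-7 - 3) = 2/(-10) = 2*(-1/10) = -1/5)
v(U, h) = 7536 - 471*U/5 (v(U, h) = (-1/5 - 94)*(U - 80) = -471*(-80 + U)/5 = 7536 - 471*U/5)
I + v(d(10, -3), (36 + 60) + 70) = -48104 + (7536 - 471/5*10) = -48104 + (7536 - 942) = -48104 + 6594 = -41510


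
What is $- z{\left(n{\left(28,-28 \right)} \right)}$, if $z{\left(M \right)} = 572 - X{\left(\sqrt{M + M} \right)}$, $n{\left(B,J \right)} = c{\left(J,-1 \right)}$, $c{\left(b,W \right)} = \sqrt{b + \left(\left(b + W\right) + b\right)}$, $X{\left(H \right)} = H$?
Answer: $-572 + \sqrt[4]{85} \left(1 + i\right) \approx -568.96 + 3.0364 i$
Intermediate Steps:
$c{\left(b,W \right)} = \sqrt{W + 3 b}$ ($c{\left(b,W \right)} = \sqrt{b + \left(\left(W + b\right) + b\right)} = \sqrt{b + \left(W + 2 b\right)} = \sqrt{W + 3 b}$)
$n{\left(B,J \right)} = \sqrt{-1 + 3 J}$
$z{\left(M \right)} = 572 - \sqrt{2} \sqrt{M}$ ($z{\left(M \right)} = 572 - \sqrt{M + M} = 572 - \sqrt{2 M} = 572 - \sqrt{2} \sqrt{M}$)
$- z{\left(n{\left(28,-28 \right)} \right)} = - (572 - \sqrt{2} \sqrt{\sqrt{-1 + 3 \left(-28\right)}}) = - (572 - \sqrt{2} \sqrt{\sqrt{-1 - 84}}) = - (572 - \sqrt{2} \sqrt{\sqrt{-85}}) = - (572 - \sqrt{2} \sqrt{i \sqrt{85}}) = - (572 - \sqrt{2} \sqrt[4]{85} \sqrt{i}) = -572 + \sqrt{2} \sqrt[4]{85} \sqrt{i}$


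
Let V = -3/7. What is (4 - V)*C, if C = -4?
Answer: -124/7 ≈ -17.714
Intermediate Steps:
V = -3/7 (V = -3*1/7 = -3/7 ≈ -0.42857)
(4 - V)*C = (4 - 1*(-3/7))*(-4) = (4 + 3/7)*(-4) = (31/7)*(-4) = -124/7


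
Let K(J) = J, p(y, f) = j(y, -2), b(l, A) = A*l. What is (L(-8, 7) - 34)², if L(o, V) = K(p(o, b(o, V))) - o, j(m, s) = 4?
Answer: 484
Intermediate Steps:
p(y, f) = 4
L(o, V) = 4 - o
(L(-8, 7) - 34)² = ((4 - 1*(-8)) - 34)² = ((4 + 8) - 34)² = (12 - 34)² = (-22)² = 484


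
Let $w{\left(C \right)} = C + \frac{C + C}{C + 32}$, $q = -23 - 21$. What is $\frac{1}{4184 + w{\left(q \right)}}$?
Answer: $\frac{3}{12442} \approx 0.00024112$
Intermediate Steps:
$q = -44$
$w{\left(C \right)} = C + \frac{2 C}{32 + C}$
$\frac{1}{4184 + w{\left(q \right)}} = \frac{1}{4184 - \frac{44 \left(34 - 44\right)}{32 - 44}} = \frac{1}{4184 - 44 \frac{1}{-12} \left(-10\right)} = \frac{1}{4184 - \left(- \frac{11}{3}\right) \left(-10\right)} = \frac{1}{4184 - \frac{110}{3}} = \frac{1}{\frac{12442}{3}} = \frac{3}{12442}$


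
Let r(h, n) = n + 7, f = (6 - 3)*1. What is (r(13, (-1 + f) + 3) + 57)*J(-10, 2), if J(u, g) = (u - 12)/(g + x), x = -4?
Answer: 759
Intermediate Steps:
f = 3 (f = 3*1 = 3)
r(h, n) = 7 + n
J(u, g) = (-12 + u)/(-4 + g) (J(u, g) = (u - 12)/(g - 4) = (-12 + u)/(-4 + g))
(r(13, (-1 + f) + 3) + 57)*J(-10, 2) = ((7 + ((-1 + 3) + 3)) + 57)*((-12 - 10)/(-4 + 2)) = ((7 + (2 + 3)) + 57)*(-22/(-2)) = ((7 + 5) + 57)*(-½*(-22)) = (12 + 57)*11 = 69*11 = 759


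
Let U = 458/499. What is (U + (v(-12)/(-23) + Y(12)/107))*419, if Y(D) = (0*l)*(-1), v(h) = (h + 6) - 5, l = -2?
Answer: 6713637/11477 ≈ 584.96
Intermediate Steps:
v(h) = 1 + h (v(h) = (6 + h) - 5 = 1 + h)
U = 458/499 (U = 458*(1/499) = 458/499 ≈ 0.91784)
Y(D) = 0 (Y(D) = (0*(-2))*(-1) = 0*(-1) = 0)
(U + (v(-12)/(-23) + Y(12)/107))*419 = (458/499 + ((1 - 12)/(-23) + 0/107))*419 = (458/499 + (-11*(-1/23) + 0*(1/107)))*419 = (458/499 + (11/23 + 0))*419 = (458/499 + 11/23)*419 = (16023/11477)*419 = 6713637/11477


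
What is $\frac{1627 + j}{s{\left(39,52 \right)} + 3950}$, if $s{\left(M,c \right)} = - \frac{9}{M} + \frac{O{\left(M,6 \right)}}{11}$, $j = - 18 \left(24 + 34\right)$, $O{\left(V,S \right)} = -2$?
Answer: $\frac{83369}{564791} \approx 0.14761$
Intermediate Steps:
$j = -1044$ ($j = \left(-18\right) 58 = -1044$)
$s{\left(M,c \right)} = - \frac{2}{11} - \frac{9}{M}$ ($s{\left(M,c \right)} = - \frac{9}{M} - \frac{2}{11} = - \frac{2}{11} - \frac{9}{M}$)
$\frac{1627 + j}{s{\left(39,52 \right)} + 3950} = \frac{1627 - 1044}{\left(- \frac{2}{11} - \frac{9}{39}\right) + 3950} = \frac{583}{\left(- \frac{2}{11} - \frac{3}{13}\right) + 3950} = \frac{583}{- \frac{59}{143} + 3950} = \frac{583}{\frac{564791}{143}} = 583 \cdot \frac{143}{564791} = \frac{83369}{564791}$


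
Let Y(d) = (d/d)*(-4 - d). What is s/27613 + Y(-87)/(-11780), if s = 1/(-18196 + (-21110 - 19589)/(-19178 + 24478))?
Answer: -4172064153257/592131347572620 ≈ -0.0070458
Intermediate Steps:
s = -5300/96479499 (s = 1/(-18196 - 40699/5300) = 1/(-96479499/5300) = -5300/96479499 ≈ -5.4934e-5)
Y(d) = -4 - d (Y(d) = 1*(-4 - d) = -4 - d)
s/27613 + Y(-87)/(-11780) = -5300/96479499/27613 + (-4 - 1*(-87))/(-11780) = -5300/96479499*1/27613 + (-4 + 87)*(-1/11780) = -100/50265818979 + 83*(-1/11780) = -100/50265818979 - 83/11780 = -4172064153257/592131347572620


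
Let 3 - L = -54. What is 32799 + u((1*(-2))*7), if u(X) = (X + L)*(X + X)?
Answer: 31595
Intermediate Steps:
L = 57 (L = 3 - 1*(-54) = 3 + 54 = 57)
u(X) = 2*X*(57 + X) (u(X) = (X + 57)*(X + X) = (57 + X)*(2*X) = 2*X*(57 + X))
32799 + u((1*(-2))*7) = 32799 + 2*((1*(-2))*7)*(57 + (1*(-2))*7) = 32799 + 2*(-2*7)*(57 - 2*7) = 32799 + 2*(-14)*(57 - 14) = 32799 + 2*(-14)*43 = 32799 - 1204 = 31595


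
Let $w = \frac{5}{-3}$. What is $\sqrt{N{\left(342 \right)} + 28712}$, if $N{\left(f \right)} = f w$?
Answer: $\sqrt{28142} \approx 167.76$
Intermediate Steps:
$w = - \frac{5}{3}$ ($w = 5 \left(- \frac{1}{3}\right) = - \frac{5}{3} \approx -1.6667$)
$N{\left(f \right)} = - \frac{5 f}{3}$ ($N{\left(f \right)} = f \left(- \frac{5}{3}\right) = - \frac{5 f}{3}$)
$\sqrt{N{\left(342 \right)} + 28712} = \sqrt{\left(- \frac{5}{3}\right) 342 + 28712} = \sqrt{-570 + 28712} = \sqrt{28142}$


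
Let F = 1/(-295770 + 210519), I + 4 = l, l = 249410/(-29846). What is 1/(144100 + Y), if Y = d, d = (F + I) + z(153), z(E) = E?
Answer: 1272200673/183503043638699 ≈ 6.9329e-6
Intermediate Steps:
l = -124705/14923 (l = 249410*(-1/29846) = -124705/14923 ≈ -8.3566)
I = -184397/14923 (I = -4 - 124705/14923 = -184397/14923 ≈ -12.357)
F = -1/85251 (F = 1/(-85251) = -1/85251 ≈ -1.1730e-5)
d = 178926659399/1272200673 (d = (-1/85251 - 184397/14923) + 153 = -15720043570/1272200673 + 153 = 178926659399/1272200673 ≈ 140.64)
Y = 178926659399/1272200673 ≈ 140.64
1/(144100 + Y) = 1/(144100 + 178926659399/1272200673) = 1/(183503043638699/1272200673) = 1272200673/183503043638699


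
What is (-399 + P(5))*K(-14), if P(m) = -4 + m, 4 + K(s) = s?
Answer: 7164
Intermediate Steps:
K(s) = -4 + s
(-399 + P(5))*K(-14) = (-399 + (-4 + 5))*(-4 - 14) = (-399 + 1)*(-18) = -398*(-18) = 7164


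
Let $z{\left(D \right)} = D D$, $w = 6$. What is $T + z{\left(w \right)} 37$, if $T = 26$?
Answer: $1358$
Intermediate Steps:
$z{\left(D \right)} = D^{2}$
$T + z{\left(w \right)} 37 = 26 + 6^{2} \cdot 37 = 26 + 36 \cdot 37 = 26 + 1332 = 1358$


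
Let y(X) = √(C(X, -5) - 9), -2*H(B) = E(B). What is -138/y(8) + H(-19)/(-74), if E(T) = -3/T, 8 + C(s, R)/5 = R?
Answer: 3/2812 + 69*I*√74/37 ≈ 0.0010669 + 16.042*I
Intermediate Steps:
C(s, R) = -40 + 5*R
H(B) = 3/(2*B) (H(B) = -(-3)/(2*B) = 3/(2*B))
y(X) = I*√74 (y(X) = √((-40 + 5*(-5)) - 9) = √((-40 - 25) - 9) = √(-65 - 9) = √(-74) = I*√74)
-138/y(8) + H(-19)/(-74) = -138*(-I*√74/74) + ((3/2)/(-19))/(-74) = -(-69)*I*√74/37 + ((3/2)*(-1/19))*(-1/74) = 69*I*√74/37 - 3/38*(-1/74) = 69*I*√74/37 + 3/2812 = 3/2812 + 69*I*√74/37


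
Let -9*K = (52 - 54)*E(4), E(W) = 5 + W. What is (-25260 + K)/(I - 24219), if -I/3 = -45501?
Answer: -12629/56142 ≈ -0.22495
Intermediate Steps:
I = 136503 (I = -3*(-45501) = 136503)
K = 2 (K = -(52 - 54)*(5 + 4)/9 = -(-2)*9/9 = -⅑*(-18) = 2)
(-25260 + K)/(I - 24219) = (-25260 + 2)/(136503 - 24219) = -25258/112284 = -25258*1/112284 = -12629/56142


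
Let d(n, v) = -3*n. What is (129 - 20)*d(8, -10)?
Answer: -2616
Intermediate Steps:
(129 - 20)*d(8, -10) = (129 - 20)*(-3*8) = 109*(-24) = -2616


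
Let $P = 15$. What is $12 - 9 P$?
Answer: $-123$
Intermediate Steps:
$12 - 9 P = 12 - 135 = -123$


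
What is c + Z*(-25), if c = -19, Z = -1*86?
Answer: 2131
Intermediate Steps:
Z = -86
c + Z*(-25) = -19 - 86*(-25) = -19 + 2150 = 2131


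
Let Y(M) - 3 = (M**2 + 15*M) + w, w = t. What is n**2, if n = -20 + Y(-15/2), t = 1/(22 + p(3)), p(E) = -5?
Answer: 24770529/4624 ≈ 5356.9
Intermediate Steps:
t = 1/17 (t = 1/(22 - 5) = 1/17 ≈ 0.058824)
w = 1/17 ≈ 0.058824
Y(M) = 52/17 + M**2 + 15*M (Y(M) = 3 + ((M**2 + 15*M) + 1/17) = 3 + (1/17 + M**2 + 15*M) = 52/17 + M**2 + 15*M)
n = -4977/68 (n = -20 + (52/17 + (-15/2)**2 + 15*(-15/2)) = -20 + (52/17 + 225/4 - 225/2) = -20 - 3617/68 = -4977/68 ≈ -73.191)
n**2 = (-4977/68)**2 = 24770529/4624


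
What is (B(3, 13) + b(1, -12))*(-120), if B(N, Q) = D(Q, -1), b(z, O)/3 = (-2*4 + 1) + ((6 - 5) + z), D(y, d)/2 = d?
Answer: 2040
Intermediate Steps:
D(y, d) = 2*d
b(z, O) = -18 + 3*z (b(z, O) = 3*((-2*4 + 1) + ((6 - 5) + z)) = 3*((-8 + 1) + (1 + z)) = 3*(-7 + (1 + z)) = 3*(-6 + z) = -18 + 3*z)
B(N, Q) = -2 (B(N, Q) = 2*(-1) = -2)
(B(3, 13) + b(1, -12))*(-120) = (-2 + (-18 + 3*1))*(-120) = (-2 + (-18 + 3))*(-120) = (-2 - 15)*(-120) = -17*(-120) = 2040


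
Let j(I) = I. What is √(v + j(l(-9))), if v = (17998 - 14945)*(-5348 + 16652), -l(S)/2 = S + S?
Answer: 6*√958643 ≈ 5874.6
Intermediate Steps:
l(S) = -4*S (l(S) = -2*(S + S) = -4*S)
v = 34511112 (v = 3053*11304 = 34511112)
√(v + j(l(-9))) = √(34511112 - 4*(-9)) = √(34511112 + 36) = √34511148 = 6*√958643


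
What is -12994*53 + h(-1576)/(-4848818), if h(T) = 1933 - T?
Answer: -3339293681385/4848818 ≈ -6.8868e+5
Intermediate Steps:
-12994*53 + h(-1576)/(-4848818) = -12994*53 + (1933 - 1*(-1576))/(-4848818) = -688682 + (1933 + 1576)*(-1/4848818) = -688682 + 3509*(-1/4848818) = -688682 - 3509/4848818 = -3339293681385/4848818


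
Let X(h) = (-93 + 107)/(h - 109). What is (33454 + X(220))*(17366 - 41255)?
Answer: -29569867904/37 ≈ -7.9919e+8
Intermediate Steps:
X(h) = 14/(-109 + h)
(33454 + X(220))*(17366 - 41255) = (33454 + 14/(-109 + 220))*(17366 - 41255) = (33454 + 14/111)*(-23889) = (3713408/111)*(-23889) = -29569867904/37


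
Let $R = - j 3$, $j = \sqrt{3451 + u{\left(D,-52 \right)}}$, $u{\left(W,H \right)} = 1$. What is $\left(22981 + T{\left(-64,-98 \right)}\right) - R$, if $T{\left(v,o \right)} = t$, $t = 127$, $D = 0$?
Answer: $23108 + 6 \sqrt{863} \approx 23284.0$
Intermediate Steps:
$j = 2 \sqrt{863}$ ($j = \sqrt{3451 + 1} = \sqrt{3452} = 2 \sqrt{863} \approx 58.754$)
$T{\left(v,o \right)} = 127$
$R = - 6 \sqrt{863}$ ($R = - 2 \sqrt{863} \cdot 3 = - 6 \sqrt{863} \approx -176.26$)
$\left(22981 + T{\left(-64,-98 \right)}\right) - R = \left(22981 + 127\right) - - 6 \sqrt{863} = 23108 + 6 \sqrt{863}$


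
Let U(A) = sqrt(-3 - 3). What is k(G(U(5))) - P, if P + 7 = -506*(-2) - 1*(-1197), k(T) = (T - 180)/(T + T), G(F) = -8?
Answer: -8761/4 ≈ -2190.3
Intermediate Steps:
U(A) = I*sqrt(6) (U(A) = sqrt(-6) = I*sqrt(6))
k(T) = (-180 + T)/(2*T) (k(T) = (-180 + T)/((2*T)) = (-180 + T)*(1/(2*T)) = (-180 + T)/(2*T))
P = 2202 (P = -7 + (-506*(-2) - 1*(-1197)) = -7 + (1012 + 1197) = -7 + 2209 = 2202)
k(G(U(5))) - P = (1/2)*(-180 - 8)/(-8) - 1*2202 = (1/2)*(-1/8)*(-188) - 2202 = 47/4 - 2202 = -8761/4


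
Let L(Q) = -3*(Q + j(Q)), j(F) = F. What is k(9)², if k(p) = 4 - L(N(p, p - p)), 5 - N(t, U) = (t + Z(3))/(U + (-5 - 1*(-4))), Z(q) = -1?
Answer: 6724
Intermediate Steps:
N(t, U) = 5 - (-1 + t)/(-1 + U) (N(t, U) = 5 - (t - 1)/(U + (-5 - 1*(-4))) = 5 - (-1 + t)/(U + (-5 + 4)) = 5 - (-1 + t)/(U - 1) = 5 - (-1 + t)/(-1 + U))
L(Q) = -6*Q (L(Q) = -3*(Q + Q) = -6*Q)
k(p) = 28 + 6*p (k(p) = 4 - (-6)*(-4 - p + 5*(p - p))/(-1 + (p - p)) = 4 - (-6)*(-4 - p + 5*0)/(-1 + 0) = 4 - (-6)*(-4 - p + 0)/(-1) = 4 - (-6)*(-(-4 - p)) = 4 - (-6)*(4 + p) = 4 - (-24 - 6*p) = 4 + (24 + 6*p) = 28 + 6*p)
k(9)² = (28 + 6*9)² = (28 + 54)² = 82² = 6724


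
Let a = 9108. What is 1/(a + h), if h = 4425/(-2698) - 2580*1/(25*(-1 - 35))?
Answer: 40470/368650399 ≈ 0.00010978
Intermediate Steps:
h = 49639/40470 (h = 4425*(-1/2698) - 2580/((-36*25)) = -4425/2698 - 2580/(-900) = -4425/2698 - 2580*(-1/900) = -4425/2698 + 43/15 = 49639/40470 ≈ 1.2266)
1/(a + h) = 1/(9108 + 49639/40470) = 1/(368650399/40470) = 40470/368650399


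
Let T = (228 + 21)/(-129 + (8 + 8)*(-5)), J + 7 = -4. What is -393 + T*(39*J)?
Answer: 2244/19 ≈ 118.11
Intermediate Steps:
J = -11 (J = -7 - 4 = -11)
T = -249/209 (T = 249/(-129 + 16*(-5)) = 249/(-129 - 80) = 249/(-209) = 249*(-1/209) = -249/209 ≈ -1.1914)
-393 + T*(39*J) = -393 - 9711*(-11)/209 = -393 - 249/209*(-429) = -393 + 9711/19 = 2244/19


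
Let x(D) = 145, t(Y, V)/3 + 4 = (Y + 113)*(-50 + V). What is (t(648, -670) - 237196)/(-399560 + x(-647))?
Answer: 1880968/399415 ≈ 4.7093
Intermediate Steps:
t(Y, V) = -12 + 3*(-50 + V)*(113 + Y) (t(Y, V) = -12 + 3*((Y + 113)*(-50 + V)) = -12 + 3*((113 + Y)*(-50 + V)) = -12 + 3*((-50 + V)*(113 + Y)) = -12 + 3*(-50 + V)*(113 + Y))
(t(648, -670) - 237196)/(-399560 + x(-647)) = ((-16962 - 150*648 + 339*(-670) + 3*(-670)*648) - 237196)/(-399560 + 145) = ((-16962 - 97200 - 227130 - 1302480) - 237196)/(-399415) = (-1643772 - 237196)*(-1/399415) = -1880968*(-1/399415) = 1880968/399415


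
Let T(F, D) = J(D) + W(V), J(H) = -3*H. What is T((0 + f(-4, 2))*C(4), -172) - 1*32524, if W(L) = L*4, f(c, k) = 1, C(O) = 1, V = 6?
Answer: -31984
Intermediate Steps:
W(L) = 4*L
T(F, D) = 24 - 3*D (T(F, D) = -3*D + 4*6 = -3*D + 24 = 24 - 3*D)
T((0 + f(-4, 2))*C(4), -172) - 1*32524 = (24 - 3*(-172)) - 1*32524 = (24 + 516) - 32524 = 540 - 32524 = -31984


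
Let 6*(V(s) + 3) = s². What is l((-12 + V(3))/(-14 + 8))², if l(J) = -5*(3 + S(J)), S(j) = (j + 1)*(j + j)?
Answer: 497025/64 ≈ 7766.0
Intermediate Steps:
S(j) = 2*j*(1 + j) (S(j) = (1 + j)*(2*j) = 2*j*(1 + j))
V(s) = -3 + s²/6
l(J) = -15 - 10*J*(1 + J) (l(J) = -5*(3 + 2*J*(1 + J)) = -15 - 10*J*(1 + J))
l((-12 + V(3))/(-14 + 8))² = (-15 - 10*(-12 + (-3 + (⅙)*3²))/(-14 + 8)*(1 + (-12 + (-3 + (⅙)*3²))/(-14 + 8)))² = (-15 - 10*(-12 + (-3 + (⅙)*9))/(-6)*(1 + (-12 + (-3 + (⅙)*9))/(-6)))² = (-15 - 10*(-12 + (-3 + 3/2))*(-⅙)*(1 + (-12 + (-3 + 3/2))*(-⅙)))² = (-15 - 10*(-12 - 3/2)*(-⅙)*(1 + (-12 - 3/2)*(-⅙)))² = (-15 - 10*(-27/2*(-⅙))*(1 - 27/2*(-⅙)))² = (-15 - 10*9/4*(1 + 9/4))² = (-15 - 10*9/4*13/4)² = (-15 - 585/8)² = (-705/8)² = 497025/64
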